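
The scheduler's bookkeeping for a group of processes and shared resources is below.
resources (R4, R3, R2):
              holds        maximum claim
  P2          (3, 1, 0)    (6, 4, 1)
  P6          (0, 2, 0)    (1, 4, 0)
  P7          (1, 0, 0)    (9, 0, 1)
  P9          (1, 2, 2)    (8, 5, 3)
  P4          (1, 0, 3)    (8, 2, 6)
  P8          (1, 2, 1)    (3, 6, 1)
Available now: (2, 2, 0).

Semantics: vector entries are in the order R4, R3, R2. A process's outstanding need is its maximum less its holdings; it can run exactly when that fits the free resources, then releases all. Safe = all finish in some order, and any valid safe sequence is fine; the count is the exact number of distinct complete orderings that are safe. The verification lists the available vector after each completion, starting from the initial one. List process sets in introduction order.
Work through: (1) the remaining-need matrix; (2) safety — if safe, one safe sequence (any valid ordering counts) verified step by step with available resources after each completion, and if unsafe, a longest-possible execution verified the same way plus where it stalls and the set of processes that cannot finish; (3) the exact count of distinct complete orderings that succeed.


(1) Outstanding need per process (order R4, R3, R2):
  P2: (3, 3, 1)
  P6: (1, 2, 0)
  P7: (8, 0, 1)
  P9: (7, 3, 1)
  P4: (7, 2, 3)
  P8: (2, 4, 0)
(2) The state is UNSAFE.
Key observation: P6, P8, P2 can finish, but then (6, 7, 1) is all there is, and the blocked group's R4 demands exceed it.
The run P6, P8, P2 cannot be extended any further. Step-by-step check:
  pool = (2, 2, 0)
  run P6 (needs (1, 2, 0), free (2, 2, 0)); after release of (0, 2, 0) the pool is (2, 4, 0)
  run P8 (needs (2, 4, 0), free (2, 4, 0)); after release of (1, 2, 1) the pool is (3, 6, 1)
  run P2 (needs (3, 3, 1), free (3, 6, 1)); after release of (3, 1, 0) the pool is (6, 7, 1)
  blocked: P7 wants (8, 0, 1), pool (6, 7, 1) — not enough R4
  blocked: P9 wants (7, 3, 1), pool (6, 7, 1) — not enough R4
  blocked: P4 wants (7, 2, 3), pool (6, 7, 1) — not enough R4 and R2
Processes that can never finish: P7, P9 and P4.
(3) Precisely 0 of the possible complete orderings are safe sequences.


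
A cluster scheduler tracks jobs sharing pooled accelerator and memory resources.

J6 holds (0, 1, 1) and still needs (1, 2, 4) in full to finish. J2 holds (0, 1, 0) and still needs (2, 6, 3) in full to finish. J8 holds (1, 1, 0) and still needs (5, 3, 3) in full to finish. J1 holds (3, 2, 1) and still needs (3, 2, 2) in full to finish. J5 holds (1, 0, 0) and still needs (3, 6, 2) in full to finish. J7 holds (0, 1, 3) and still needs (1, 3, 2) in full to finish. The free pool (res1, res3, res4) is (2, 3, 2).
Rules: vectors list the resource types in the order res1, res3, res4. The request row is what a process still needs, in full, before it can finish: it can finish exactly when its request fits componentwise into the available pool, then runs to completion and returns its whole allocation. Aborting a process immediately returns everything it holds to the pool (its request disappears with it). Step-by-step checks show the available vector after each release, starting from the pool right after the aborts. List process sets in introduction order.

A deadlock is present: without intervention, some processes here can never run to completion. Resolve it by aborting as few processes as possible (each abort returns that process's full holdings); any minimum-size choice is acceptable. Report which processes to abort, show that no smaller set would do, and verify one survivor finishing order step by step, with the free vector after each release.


Abort J1.
Key observation: the returned (3, 2, 1) from J1 is what brings J8 — unrunnable before, under any order — into play at step 1.
Minimality: the empty abort set fails — the state is deadlocked as it stands.
Survivors finish in the order: J8, J7, J6, J2, J5. Verifying each step (pool after the aborts first):
  pool = (5, 5, 3)
  run J8 (needs (5, 3, 3), free (5, 5, 3)); after release of (1, 1, 0) the pool is (6, 6, 3)
  run J7 (needs (1, 3, 2), free (6, 6, 3)); after release of (0, 1, 3) the pool is (6, 7, 6)
  run J6 (needs (1, 2, 4), free (6, 7, 6)); after release of (0, 1, 1) the pool is (6, 8, 7)
  run J2 (needs (2, 6, 3), free (6, 8, 7)); after release of (0, 1, 0) the pool is (6, 9, 7)
  run J5 (needs (3, 6, 2), free (6, 9, 7)); after release of (1, 0, 0) the pool is (7, 9, 7)


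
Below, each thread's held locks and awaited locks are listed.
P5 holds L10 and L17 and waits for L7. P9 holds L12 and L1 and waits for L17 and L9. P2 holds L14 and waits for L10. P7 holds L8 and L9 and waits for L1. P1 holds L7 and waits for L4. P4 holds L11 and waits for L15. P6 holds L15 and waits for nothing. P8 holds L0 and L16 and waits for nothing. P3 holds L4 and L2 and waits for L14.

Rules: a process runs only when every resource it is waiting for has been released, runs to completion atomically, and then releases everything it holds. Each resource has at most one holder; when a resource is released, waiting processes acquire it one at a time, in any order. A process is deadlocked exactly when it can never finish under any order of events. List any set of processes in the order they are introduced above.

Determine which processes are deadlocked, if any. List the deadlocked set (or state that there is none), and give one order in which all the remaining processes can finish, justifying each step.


Deadlocked: P5, P9, P2, P7, P1 and P3.
Key observation: the loop P5 -> P1 -> P3 -> P2 -> P5 blocks itself forever; P9 and P7 are caught in further circular waits.
One completion order for the rest: P8, P6, P4.
Verifying each step:
  run P8 (it waits on nothing); releases L0 and L16
  run P6 (it waits on nothing); releases L15
  P4 waits on L15 — all released -> runs and releases L11


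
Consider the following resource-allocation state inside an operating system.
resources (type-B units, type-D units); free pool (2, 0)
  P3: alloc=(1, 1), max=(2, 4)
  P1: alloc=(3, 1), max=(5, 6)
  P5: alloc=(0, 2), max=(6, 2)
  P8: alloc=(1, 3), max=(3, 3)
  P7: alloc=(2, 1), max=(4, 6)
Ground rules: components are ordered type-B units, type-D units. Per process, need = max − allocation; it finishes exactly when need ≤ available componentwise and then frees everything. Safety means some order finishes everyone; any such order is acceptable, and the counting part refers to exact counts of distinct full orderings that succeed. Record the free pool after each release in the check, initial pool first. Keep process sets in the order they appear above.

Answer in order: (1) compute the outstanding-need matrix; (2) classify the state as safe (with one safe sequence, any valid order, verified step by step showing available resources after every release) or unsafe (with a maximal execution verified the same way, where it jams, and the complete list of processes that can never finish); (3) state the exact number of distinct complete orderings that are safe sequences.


(1) Remaining need (order type-B units, type-D units):
  P3: (1, 3)
  P1: (2, 5)
  P5: (6, 0)
  P8: (2, 0)
  P7: (2, 5)
(2) The state is UNSAFE.
Key observation: after P8, P3 the pool peaks at (4, 4), and each blocked process is short somewhere: P1 on type-D units; P5 on type-B units; P7 on type-D units.
Going as far as possible: P8, P3; after that, nothing fits. Step-by-step check:
  pool = (2, 0)
  run P8 (needs (2, 0), free (2, 0)); after release of (1, 3) the pool is (3, 3)
  run P3 (needs (1, 3), free (3, 3)); after release of (1, 1) the pool is (4, 4)
  blocked: P1 wants (2, 5), pool (4, 4) — not enough type-D units
  blocked: P5 wants (6, 0), pool (4, 4) — not enough type-B units
  blocked: P7 wants (2, 5), pool (4, 4) — not enough type-D units
Processes that can never finish: P1, P5 and P7.
(3) Exactly 0 of the possible complete orderings are safe sequences.


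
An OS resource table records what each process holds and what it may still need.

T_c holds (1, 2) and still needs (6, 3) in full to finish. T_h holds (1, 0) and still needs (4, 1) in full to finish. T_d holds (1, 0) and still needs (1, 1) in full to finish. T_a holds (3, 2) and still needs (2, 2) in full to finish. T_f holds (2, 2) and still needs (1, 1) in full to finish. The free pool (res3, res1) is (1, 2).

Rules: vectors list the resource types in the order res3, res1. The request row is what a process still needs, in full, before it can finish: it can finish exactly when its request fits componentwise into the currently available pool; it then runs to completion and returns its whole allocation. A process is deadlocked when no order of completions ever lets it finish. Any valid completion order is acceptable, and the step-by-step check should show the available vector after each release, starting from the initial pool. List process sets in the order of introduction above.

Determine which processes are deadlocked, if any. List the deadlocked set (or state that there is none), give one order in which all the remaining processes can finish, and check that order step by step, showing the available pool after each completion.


No process is deadlocked.
Key observation: the pool covers T_f at once, and every later process fits after earlier releases.
The rest can finish in the order T_f, T_a, T_h, T_d, T_c. Walking it through:
  pool = (1, 2)
  T_f: need (1, 1) fits (1, 2); releases (2, 2), pool now (3, 4)
  T_a: need (2, 2) fits (3, 4); releases (3, 2), pool now (6, 6)
  T_h: need (4, 1) fits (6, 6); releases (1, 0), pool now (7, 6)
  T_d: need (1, 1) fits (7, 6); releases (1, 0), pool now (8, 6)
  T_c: need (6, 3) fits (8, 6); releases (1, 2), pool now (9, 8)


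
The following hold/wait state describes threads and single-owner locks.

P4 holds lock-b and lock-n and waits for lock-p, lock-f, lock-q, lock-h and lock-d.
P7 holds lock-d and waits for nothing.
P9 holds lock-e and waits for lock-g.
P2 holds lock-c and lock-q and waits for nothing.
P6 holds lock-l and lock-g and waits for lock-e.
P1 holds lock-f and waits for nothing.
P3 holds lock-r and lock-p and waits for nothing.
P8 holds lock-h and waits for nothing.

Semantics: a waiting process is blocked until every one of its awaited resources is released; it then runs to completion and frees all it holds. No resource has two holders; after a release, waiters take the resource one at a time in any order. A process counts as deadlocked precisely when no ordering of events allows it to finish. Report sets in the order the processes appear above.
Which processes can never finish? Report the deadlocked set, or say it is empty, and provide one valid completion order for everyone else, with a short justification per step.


Deadlocked: P9 and P6.
Key observation: the knot is the closed ring of waits P9 -> P6 -> P9; no other process is dragged down with it.
The rest can finish in the order P1, P2, P7, P8, P3, P4.
Step-by-step check:
  P1 waits on nothing -> runs at once and releases lock-f
  P2 waits on nothing -> runs at once and releases lock-c and lock-q
  P7 waits on nothing -> runs at once and releases lock-d
  P8 waits on nothing -> runs at once and releases lock-h
  P3 waits on nothing -> runs at once and releases lock-r and lock-p
  P4 waits on lock-p, lock-f, lock-q, lock-h and lock-d — all released -> runs and releases lock-b and lock-n


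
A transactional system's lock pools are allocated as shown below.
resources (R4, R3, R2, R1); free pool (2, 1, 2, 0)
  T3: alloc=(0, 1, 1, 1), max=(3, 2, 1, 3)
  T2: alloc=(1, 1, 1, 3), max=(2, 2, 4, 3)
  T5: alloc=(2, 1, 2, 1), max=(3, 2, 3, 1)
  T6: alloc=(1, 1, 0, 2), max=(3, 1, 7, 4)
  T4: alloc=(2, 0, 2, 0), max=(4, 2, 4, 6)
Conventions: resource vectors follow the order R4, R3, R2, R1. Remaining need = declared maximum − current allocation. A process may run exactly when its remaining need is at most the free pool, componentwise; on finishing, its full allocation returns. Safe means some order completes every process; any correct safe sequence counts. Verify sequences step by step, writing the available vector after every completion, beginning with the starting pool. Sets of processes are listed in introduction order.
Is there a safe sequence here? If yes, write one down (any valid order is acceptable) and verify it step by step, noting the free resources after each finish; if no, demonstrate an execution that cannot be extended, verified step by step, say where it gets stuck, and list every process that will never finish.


UNSAFE — no complete ordering exists.
Key observation: after T5, T2, T3 the pool peaks at (5, 4, 6, 5), and each blocked process is short somewhere: T6 on R2; T4 on R1.
The run T5, T2, T3 cannot be extended any further. Step-by-step check:
  pool = (2, 1, 2, 0)
  run T5 (needs (1, 1, 1, 0), free (2, 1, 2, 0)); after release of (2, 1, 2, 1) the pool is (4, 2, 4, 1)
  run T2 (needs (1, 1, 3, 0), free (4, 2, 4, 1)); after release of (1, 1, 1, 3) the pool is (5, 3, 5, 4)
  run T3 (needs (3, 1, 0, 2), free (5, 3, 5, 4)); after release of (0, 1, 1, 1) the pool is (5, 4, 6, 5)
  T6 cannot run: need (2, 0, 7, 2) vs free (5, 4, 6, 5) (insufficient R2)
  T4 cannot run: need (2, 2, 2, 6) vs free (5, 4, 6, 5) (insufficient R1)
Processes that can never finish: T6 and T4.


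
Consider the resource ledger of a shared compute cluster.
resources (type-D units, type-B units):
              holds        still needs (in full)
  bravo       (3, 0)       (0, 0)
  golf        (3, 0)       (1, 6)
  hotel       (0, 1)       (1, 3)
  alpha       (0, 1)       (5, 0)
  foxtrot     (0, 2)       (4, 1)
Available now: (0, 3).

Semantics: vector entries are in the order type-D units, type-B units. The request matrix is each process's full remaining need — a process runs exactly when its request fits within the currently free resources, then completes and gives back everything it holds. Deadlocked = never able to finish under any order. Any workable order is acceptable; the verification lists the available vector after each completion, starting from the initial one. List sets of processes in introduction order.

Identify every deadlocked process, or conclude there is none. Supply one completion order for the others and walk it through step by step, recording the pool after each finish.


Deadlocked: golf, alpha and foxtrot.
Key observation: after bravo, hotel the pool peaks at (3, 4), and each blocked process is short somewhere: golf on type-B units; alpha on type-D units; foxtrot on type-D units.
The rest can finish in the order bravo, hotel. Walking it through:
  pool = (0, 3)
  bravo needs (0, 0) <= (0, 3) -> finishes; pool += (3, 0) = (3, 3)
  hotel needs (1, 3) <= (3, 3) -> finishes; pool += (0, 1) = (3, 4)
None of the blocked processes ever fits:
  golf cannot run: need (1, 6) vs free (3, 4) (insufficient type-B units)
  alpha cannot run: need (5, 0) vs free (3, 4) (insufficient type-D units)
  foxtrot cannot run: need (4, 1) vs free (3, 4) (insufficient type-D units)


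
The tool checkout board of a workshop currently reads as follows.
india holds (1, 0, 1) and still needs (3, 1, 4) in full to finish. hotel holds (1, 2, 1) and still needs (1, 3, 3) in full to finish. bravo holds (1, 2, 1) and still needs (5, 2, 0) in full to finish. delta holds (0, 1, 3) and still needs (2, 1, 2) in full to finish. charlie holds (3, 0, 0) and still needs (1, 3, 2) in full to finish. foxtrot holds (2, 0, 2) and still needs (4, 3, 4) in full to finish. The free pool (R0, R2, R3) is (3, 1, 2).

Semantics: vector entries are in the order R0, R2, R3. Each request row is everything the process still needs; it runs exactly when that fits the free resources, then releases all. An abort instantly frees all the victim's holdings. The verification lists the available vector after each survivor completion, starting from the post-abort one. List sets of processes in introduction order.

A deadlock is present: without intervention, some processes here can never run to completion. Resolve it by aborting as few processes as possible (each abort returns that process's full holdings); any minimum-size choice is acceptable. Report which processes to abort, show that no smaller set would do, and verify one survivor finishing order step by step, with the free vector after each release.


Abort hotel.
Key observation: before aborting hotel, foxtrot was permanently blocked — no order could ever run it; afterwards it completes at step 3.
No smaller set exists: with zero aborts the deadlock remains.
Survivors finish in the order: delta, india, foxtrot, charlie, bravo. Verifying each step (pool after the aborts first):
  pool = (4, 3, 3)
  delta: need (2, 1, 2) fits (4, 3, 3); releases (0, 1, 3), pool now (4, 4, 6)
  india: need (3, 1, 4) fits (4, 4, 6); releases (1, 0, 1), pool now (5, 4, 7)
  foxtrot: need (4, 3, 4) fits (5, 4, 7); releases (2, 0, 2), pool now (7, 4, 9)
  charlie: need (1, 3, 2) fits (7, 4, 9); releases (3, 0, 0), pool now (10, 4, 9)
  bravo: need (5, 2, 0) fits (10, 4, 9); releases (1, 2, 1), pool now (11, 6, 10)


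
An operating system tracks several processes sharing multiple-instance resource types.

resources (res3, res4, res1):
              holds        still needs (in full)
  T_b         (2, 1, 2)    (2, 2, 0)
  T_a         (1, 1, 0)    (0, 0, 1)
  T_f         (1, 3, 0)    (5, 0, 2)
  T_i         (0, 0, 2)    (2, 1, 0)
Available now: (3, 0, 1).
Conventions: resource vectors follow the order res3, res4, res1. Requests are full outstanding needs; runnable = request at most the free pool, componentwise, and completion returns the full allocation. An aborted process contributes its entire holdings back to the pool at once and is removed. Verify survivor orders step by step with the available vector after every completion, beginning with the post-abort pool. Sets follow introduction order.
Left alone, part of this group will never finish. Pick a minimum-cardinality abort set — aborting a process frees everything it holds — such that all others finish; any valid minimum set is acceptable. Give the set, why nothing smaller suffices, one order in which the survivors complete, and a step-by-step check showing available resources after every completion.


Abort T_b.
Key observation: aborting T_b returns (2, 1, 2), and T_f — hopeless before — runs at step 3 with the returned capacity in the pool.
No smaller set exists: with zero aborts the deadlock remains.
One survivor order: T_i, T_a, T_f. Check, step by step (post-abort pool first):
  pool = (5, 1, 3)
  T_i needs (2, 1, 0) <= (5, 1, 3) -> finishes; pool += (0, 0, 2) = (5, 1, 5)
  T_a needs (0, 0, 1) <= (5, 1, 5) -> finishes; pool += (1, 1, 0) = (6, 2, 5)
  T_f needs (5, 0, 2) <= (6, 2, 5) -> finishes; pool += (1, 3, 0) = (7, 5, 5)


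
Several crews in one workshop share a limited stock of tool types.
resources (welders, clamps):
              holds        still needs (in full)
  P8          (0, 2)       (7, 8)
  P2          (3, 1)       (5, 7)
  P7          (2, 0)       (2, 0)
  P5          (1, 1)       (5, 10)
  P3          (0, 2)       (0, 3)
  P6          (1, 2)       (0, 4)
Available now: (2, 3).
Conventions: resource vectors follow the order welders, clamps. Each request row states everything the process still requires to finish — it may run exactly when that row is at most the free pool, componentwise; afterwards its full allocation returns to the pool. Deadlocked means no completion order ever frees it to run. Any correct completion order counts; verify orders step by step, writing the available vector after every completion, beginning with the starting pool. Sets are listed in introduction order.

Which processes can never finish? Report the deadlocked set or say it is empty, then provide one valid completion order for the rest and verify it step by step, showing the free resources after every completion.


Nothing here is deadlocked.
Key observation: P7 can run right away; the returned allocation unlocks the remaining processes in turn.
One completion order for the rest: P7, P3, P6, P2, P8, P5. Step-by-step check:
  pool = (2, 3)
  P7 needs (2, 0) <= (2, 3) -> finishes; pool += (2, 0) = (4, 3)
  P3 needs (0, 3) <= (4, 3) -> finishes; pool += (0, 2) = (4, 5)
  P6 needs (0, 4) <= (4, 5) -> finishes; pool += (1, 2) = (5, 7)
  P2 needs (5, 7) <= (5, 7) -> finishes; pool += (3, 1) = (8, 8)
  P8 needs (7, 8) <= (8, 8) -> finishes; pool += (0, 2) = (8, 10)
  P5 needs (5, 10) <= (8, 10) -> finishes; pool += (1, 1) = (9, 11)


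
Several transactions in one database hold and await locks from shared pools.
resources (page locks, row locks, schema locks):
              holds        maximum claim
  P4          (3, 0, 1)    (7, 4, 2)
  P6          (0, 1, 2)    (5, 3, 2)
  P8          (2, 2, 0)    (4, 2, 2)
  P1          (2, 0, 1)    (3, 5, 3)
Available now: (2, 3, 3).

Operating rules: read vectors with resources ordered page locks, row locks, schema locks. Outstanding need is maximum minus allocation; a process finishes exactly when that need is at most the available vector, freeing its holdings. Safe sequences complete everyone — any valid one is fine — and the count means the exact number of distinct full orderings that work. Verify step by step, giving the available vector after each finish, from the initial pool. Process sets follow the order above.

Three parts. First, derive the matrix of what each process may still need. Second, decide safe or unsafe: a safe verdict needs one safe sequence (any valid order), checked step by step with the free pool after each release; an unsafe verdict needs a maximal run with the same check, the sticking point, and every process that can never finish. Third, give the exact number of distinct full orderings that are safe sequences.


(1) Need matrix, components ordered page locks, row locks, schema locks:
  P4: (4, 4, 1)
  P6: (5, 2, 0)
  P8: (2, 0, 2)
  P1: (1, 5, 2)
(2) SAFE, for example via the order P8, P4, P6, P1.
Key observation: the order's first zero-slack moment is P8 ((2, 0, 2) needed, (2, 3, 3) free — a requested resource with nothing to spare).
Verifying each step:
  pool = (2, 3, 3)
  run P8 (needs (2, 0, 2), free (2, 3, 3)); after release of (2, 2, 0) the pool is (4, 5, 3)
  run P4 (needs (4, 4, 1), free (4, 5, 3)); after release of (3, 0, 1) the pool is (7, 5, 4)
  run P6 (needs (5, 2, 0), free (7, 5, 4)); after release of (0, 1, 2) the pool is (7, 6, 6)
  run P1 (needs (1, 5, 2), free (7, 6, 6)); after release of (2, 0, 1) the pool is (9, 6, 7)
(3) Precisely 4 of the possible complete orderings are safe sequences.


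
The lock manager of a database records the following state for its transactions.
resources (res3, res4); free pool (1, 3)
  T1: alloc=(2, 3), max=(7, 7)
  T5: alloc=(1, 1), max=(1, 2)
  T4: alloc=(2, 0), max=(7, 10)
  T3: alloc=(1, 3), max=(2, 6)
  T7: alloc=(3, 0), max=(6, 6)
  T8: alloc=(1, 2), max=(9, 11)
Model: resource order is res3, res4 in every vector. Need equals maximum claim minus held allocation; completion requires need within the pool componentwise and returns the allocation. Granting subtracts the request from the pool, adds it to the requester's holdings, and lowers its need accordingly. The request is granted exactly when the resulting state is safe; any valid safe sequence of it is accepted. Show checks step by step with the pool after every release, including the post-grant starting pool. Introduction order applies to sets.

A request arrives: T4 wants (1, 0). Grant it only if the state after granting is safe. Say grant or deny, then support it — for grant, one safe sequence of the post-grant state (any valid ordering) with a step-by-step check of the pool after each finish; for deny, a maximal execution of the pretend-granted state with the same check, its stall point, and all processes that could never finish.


DENY — the pretend-granted state is unsafe.
Key observation: res3 is the bottleneck — with T5, T3 done the pool holds (2, 7), short of every remaining need.
Pretend the grant happened; the run T5, T3 goes as far as possible. Check, step by step:
  pool = (0, 3)
  T5: need (0, 1) fits (0, 3); releases (1, 1), pool now (1, 4)
  T3: need (1, 3) fits (1, 4); releases (1, 3), pool now (2, 7)
  T1 still needs (5, 4) but only (2, 7) is free — short on res3
  T4 still needs (4, 10) but only (2, 7) is free — short on res3 and res4
  T7 still needs (3, 6) but only (2, 7) is free — short on res3
  T8 still needs (8, 9) but only (2, 7) is free — short on res3 and res4
Processes that could never finish after the grant: T1, T4, T7 and T8.


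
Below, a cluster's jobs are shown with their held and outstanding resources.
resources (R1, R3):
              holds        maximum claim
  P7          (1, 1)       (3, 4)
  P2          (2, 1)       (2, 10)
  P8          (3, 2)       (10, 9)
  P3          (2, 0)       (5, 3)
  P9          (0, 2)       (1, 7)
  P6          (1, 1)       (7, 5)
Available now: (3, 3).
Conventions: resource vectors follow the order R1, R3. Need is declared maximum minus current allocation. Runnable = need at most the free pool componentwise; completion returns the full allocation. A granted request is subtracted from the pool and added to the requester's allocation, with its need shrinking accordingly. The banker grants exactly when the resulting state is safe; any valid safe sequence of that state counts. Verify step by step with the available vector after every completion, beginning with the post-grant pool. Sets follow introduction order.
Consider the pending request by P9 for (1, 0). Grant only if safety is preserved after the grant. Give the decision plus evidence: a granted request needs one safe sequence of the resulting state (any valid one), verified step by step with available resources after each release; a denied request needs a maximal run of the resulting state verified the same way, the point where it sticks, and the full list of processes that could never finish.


DENY. Granting would leave the state unsafe.
Key observation: after P7, P3 the pool peaks at (5, 4), and each blocked process is short somewhere: P2 on R3; P8 on R1, R3; P9 on R3; P6 on R1.
After a pretend grant, a maximal execution: P7, P3 — then nothing else fits. Verifying each step:
  pool = (2, 3)
  run P7 (needs (2, 3), free (2, 3)); after release of (1, 1) the pool is (3, 4)
  run P3 (needs (3, 3), free (3, 4)); after release of (2, 0) the pool is (5, 4)
  P2 still needs (0, 9) but only (5, 4) is free — short on R3
  P8 still needs (7, 7) but only (5, 4) is free — short on R1 and R3
  P9 still needs (0, 5) but only (5, 4) is free — short on R3
  P6 still needs (6, 4) but only (5, 4) is free — short on R1
Had the request been granted, P2, P8, P9 and P6 could never finish.


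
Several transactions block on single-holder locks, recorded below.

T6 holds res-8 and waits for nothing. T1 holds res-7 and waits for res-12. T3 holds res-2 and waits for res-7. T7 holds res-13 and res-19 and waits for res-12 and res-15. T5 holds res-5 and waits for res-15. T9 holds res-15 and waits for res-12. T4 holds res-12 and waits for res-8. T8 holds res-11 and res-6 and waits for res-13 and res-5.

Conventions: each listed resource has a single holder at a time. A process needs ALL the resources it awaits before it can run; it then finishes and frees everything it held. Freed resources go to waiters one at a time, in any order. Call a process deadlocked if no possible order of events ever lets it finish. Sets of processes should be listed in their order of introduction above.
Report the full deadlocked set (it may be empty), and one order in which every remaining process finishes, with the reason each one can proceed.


The deadlocked set is empty.
Key observation: the wait graph is acyclic; completion cascades from the unblocked processes through everyone else.
A valid finishing order for the others: T6, T4, T9, T1, T7, T5, T8, T3.
Walking it through:
  run T6 (it waits on nothing); releases res-8
  T4 waits on res-8 — all released -> runs and releases res-12
  T9 waits on res-12 — all released -> runs and releases res-15
  T1 waits on res-12 — all released -> runs and releases res-7
  T7 waits on res-12 and res-15 — all released -> runs and releases res-13 and res-19
  T5 waits on res-15 — all released -> runs and releases res-5
  T8 waits on res-13 and res-5 — all released -> runs and releases res-11 and res-6
  T3 waits on res-7 — all released -> runs and releases res-2


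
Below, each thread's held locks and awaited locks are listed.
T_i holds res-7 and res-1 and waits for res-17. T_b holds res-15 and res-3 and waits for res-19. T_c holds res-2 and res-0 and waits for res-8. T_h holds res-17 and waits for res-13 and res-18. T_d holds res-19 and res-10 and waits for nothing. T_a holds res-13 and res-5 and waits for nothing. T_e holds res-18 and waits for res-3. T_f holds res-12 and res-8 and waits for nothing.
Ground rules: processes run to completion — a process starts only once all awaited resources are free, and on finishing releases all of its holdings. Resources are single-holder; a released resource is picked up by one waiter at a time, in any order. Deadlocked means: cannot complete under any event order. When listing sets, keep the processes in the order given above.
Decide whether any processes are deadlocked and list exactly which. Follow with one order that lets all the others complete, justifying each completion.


Nothing here is deadlocked.
Key observation: there is no circular wait here — follow any chain and it reaches a process that is free to run now.
The rest can finish in the order T_d, T_b, T_f, T_a, T_c, T_e, T_h, T_i.
Check, step by step:
  T_d waits on nothing -> runs at once and releases res-19 and res-10
  run T_b (all its waits — res-19 — are resolved); releases res-15 and res-3
  T_f waits on nothing -> runs at once and releases res-12 and res-8
  T_a waits on nothing -> runs at once and releases res-13 and res-5
  run T_c (all its waits — res-8 — are resolved); releases res-2 and res-0
  run T_e (all its waits — res-3 — are resolved); releases res-18
  run T_h (all its waits — res-13 and res-18 — are resolved); releases res-17
  run T_i (all its waits — res-17 — are resolved); releases res-7 and res-1


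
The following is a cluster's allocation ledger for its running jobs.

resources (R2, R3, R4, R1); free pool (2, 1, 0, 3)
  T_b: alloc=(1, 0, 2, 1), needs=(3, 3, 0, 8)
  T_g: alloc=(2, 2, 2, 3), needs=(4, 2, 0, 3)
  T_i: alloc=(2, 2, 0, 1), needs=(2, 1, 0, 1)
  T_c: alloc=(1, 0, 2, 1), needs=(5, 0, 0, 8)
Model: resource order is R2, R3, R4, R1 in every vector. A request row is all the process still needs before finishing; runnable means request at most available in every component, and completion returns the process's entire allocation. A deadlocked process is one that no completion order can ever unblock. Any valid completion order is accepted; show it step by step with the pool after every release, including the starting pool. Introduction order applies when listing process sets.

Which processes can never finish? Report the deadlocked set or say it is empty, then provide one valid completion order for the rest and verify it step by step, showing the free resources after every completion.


The deadlocked set is T_b and T_c.
Key observation: R1 is the bottleneck — with T_i, T_g done the pool holds (6, 5, 2, 7), short of every remaining need.
One completion order for the rest: T_i, T_g. Check, step by step:
  pool = (2, 1, 0, 3)
  T_i needs (2, 1, 0, 1) <= (2, 1, 0, 3) -> finishes; pool += (2, 2, 0, 1) = (4, 3, 0, 4)
  T_g needs (4, 2, 0, 3) <= (4, 3, 0, 4) -> finishes; pool += (2, 2, 2, 3) = (6, 5, 2, 7)
The blocked processes can never fit:
  T_b cannot run: need (3, 3, 0, 8) vs free (6, 5, 2, 7) (insufficient R1)
  T_c cannot run: need (5, 0, 0, 8) vs free (6, 5, 2, 7) (insufficient R1)


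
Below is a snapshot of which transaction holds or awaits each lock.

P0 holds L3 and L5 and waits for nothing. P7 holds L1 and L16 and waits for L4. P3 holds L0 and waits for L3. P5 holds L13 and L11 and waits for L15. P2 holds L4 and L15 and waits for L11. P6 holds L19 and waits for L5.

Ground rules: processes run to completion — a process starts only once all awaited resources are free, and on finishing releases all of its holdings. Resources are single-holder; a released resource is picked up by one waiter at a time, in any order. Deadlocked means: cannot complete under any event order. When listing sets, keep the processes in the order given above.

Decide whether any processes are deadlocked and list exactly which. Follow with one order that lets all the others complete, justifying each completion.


Deadlocked: P7, P5 and P2.
Key observation: the waits loop around P2 -> P5 -> P2 with no way out; P7 waits into the deadlock from upstream.
The rest can finish in the order P0, P6, P3.
Step-by-step check:
  run P0 (it waits on nothing); releases L3 and L5
  P6: everything it awaited (L5) is free; runs, freeing L19
  P3: everything it awaited (L3) is free; runs, freeing L0


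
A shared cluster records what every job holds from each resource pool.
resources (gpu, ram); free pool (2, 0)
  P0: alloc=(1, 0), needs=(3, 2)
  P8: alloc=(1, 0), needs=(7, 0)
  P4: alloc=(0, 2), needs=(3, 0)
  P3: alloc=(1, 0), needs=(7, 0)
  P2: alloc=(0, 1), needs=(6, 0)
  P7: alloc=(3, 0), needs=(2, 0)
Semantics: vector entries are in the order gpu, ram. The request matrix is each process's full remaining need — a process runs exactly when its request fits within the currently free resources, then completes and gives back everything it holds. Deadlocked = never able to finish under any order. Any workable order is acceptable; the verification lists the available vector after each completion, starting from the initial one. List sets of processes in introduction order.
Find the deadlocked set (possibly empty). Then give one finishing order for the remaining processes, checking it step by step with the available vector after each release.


Deadlocked: P8 and P3.
Key observation: the wall is gpu: completing P7, P4, P0, P2 brings the pool only to (6, 3), and all the rest need more.
One completion order for the rest: P7, P4, P0, P2. Verifying each step:
  pool = (2, 0)
  P7: need (2, 0) fits (2, 0); releases (3, 0), pool now (5, 0)
  P4: need (3, 0) fits (5, 0); releases (0, 2), pool now (5, 2)
  P0: need (3, 2) fits (5, 2); releases (1, 0), pool now (6, 2)
  P2: need (6, 0) fits (6, 2); releases (0, 1), pool now (6, 3)
None of the blocked processes ever fits:
  P8 still needs (7, 0) but only (6, 3) is free — short on gpu
  P3 still needs (7, 0) but only (6, 3) is free — short on gpu


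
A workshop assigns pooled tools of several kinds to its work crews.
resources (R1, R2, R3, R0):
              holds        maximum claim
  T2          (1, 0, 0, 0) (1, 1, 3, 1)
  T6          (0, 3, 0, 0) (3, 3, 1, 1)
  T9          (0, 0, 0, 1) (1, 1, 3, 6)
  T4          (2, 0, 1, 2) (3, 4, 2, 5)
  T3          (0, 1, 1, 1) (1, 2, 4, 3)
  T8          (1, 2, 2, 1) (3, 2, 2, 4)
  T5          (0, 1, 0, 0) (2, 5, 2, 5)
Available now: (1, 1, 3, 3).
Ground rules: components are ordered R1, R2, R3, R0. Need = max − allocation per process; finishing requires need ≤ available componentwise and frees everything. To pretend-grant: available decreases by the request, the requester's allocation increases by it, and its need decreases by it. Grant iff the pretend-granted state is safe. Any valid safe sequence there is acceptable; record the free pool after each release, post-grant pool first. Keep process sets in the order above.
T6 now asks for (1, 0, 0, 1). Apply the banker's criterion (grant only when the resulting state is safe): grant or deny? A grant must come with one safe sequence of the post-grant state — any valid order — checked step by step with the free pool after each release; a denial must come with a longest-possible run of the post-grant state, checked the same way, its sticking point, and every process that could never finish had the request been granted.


DENY: after the grant no complete ordering would exist.
Key observation: after T2, T3 the pool peaks at (1, 2, 4, 3), and each blocked process is short somewhere: T6 on R1; T9 on R0; T4 on R2; T8 on R1; T5 on R1, R2, R0.
After a pretend grant, a maximal execution: T2, T3 — then nothing else fits. Verifying each step:
  pool = (0, 1, 3, 2)
  T2: need (0, 1, 3, 1) fits (0, 1, 3, 2); releases (1, 0, 0, 0), pool now (1, 1, 3, 2)
  T3: need (1, 1, 3, 2) fits (1, 1, 3, 2); releases (0, 1, 1, 1), pool now (1, 2, 4, 3)
  blocked: T6 wants (2, 0, 1, 0), pool (1, 2, 4, 3) — not enough R1
  blocked: T9 wants (1, 1, 3, 5), pool (1, 2, 4, 3) — not enough R0
  blocked: T4 wants (1, 4, 1, 3), pool (1, 2, 4, 3) — not enough R2
  blocked: T8 wants (2, 0, 0, 3), pool (1, 2, 4, 3) — not enough R1
  blocked: T5 wants (2, 4, 2, 5), pool (1, 2, 4, 3) — not enough R1, R2 and R0
Had the request been granted, T6, T9, T4, T8 and T5 could never finish.


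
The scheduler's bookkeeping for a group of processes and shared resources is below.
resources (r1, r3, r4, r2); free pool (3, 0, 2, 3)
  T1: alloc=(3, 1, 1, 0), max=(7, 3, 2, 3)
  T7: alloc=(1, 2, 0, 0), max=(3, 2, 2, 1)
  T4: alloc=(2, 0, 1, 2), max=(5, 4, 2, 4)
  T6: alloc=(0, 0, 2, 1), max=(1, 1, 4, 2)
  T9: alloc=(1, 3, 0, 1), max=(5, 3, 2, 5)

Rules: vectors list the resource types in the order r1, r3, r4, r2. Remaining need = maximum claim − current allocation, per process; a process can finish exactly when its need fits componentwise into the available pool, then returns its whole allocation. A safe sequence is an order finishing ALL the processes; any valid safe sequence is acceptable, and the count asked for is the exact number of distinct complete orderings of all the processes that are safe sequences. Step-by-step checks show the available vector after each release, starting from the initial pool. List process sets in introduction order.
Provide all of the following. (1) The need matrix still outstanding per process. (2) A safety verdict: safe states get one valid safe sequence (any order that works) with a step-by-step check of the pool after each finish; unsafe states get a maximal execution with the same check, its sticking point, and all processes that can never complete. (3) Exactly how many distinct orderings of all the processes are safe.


(1) Outstanding need per process (order r1, r3, r4, r2):
  T1: (4, 2, 1, 3)
  T7: (2, 0, 2, 1)
  T4: (3, 4, 1, 2)
  T6: (1, 1, 2, 1)
  T9: (4, 0, 2, 4)
(2) SAFE. One safe sequence: T7, T6, T1, T9, T4.
Key observation: T7 is the earliest step where a requested resource binds exactly: need (2, 0, 2, 1), pool (3, 0, 2, 3) at its turn.
Step-by-step check:
  pool = (3, 0, 2, 3)
  T7: need (2, 0, 2, 1) fits (3, 0, 2, 3); releases (1, 2, 0, 0), pool now (4, 2, 2, 3)
  T6: need (1, 1, 2, 1) fits (4, 2, 2, 3); releases (0, 0, 2, 1), pool now (4, 2, 4, 4)
  T1: need (4, 2, 1, 3) fits (4, 2, 4, 4); releases (3, 1, 1, 0), pool now (7, 3, 5, 4)
  T9: need (4, 0, 2, 4) fits (7, 3, 5, 4); releases (1, 3, 0, 1), pool now (8, 6, 5, 5)
  T4: need (3, 4, 1, 2) fits (8, 6, 5, 5); releases (2, 0, 1, 2), pool now (10, 6, 6, 7)
(3) Precisely 4 of the possible complete orderings are safe sequences.


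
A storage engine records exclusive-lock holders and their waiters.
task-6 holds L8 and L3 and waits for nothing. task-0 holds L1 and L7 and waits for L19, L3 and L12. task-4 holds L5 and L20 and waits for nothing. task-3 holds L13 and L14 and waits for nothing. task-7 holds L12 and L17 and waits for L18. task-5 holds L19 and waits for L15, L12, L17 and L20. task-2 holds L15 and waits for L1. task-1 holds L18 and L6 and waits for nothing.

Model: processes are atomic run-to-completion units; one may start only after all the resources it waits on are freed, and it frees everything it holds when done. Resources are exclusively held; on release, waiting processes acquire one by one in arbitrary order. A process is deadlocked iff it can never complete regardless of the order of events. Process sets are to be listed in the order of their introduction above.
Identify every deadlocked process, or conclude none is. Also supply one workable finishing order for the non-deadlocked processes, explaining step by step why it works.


Deadlocked set: task-0, task-5 and task-2.
Key observation: the loop task-0 -> task-5 -> task-2 -> task-0 blocks itself forever; no other process is dragged down with it.
A valid finishing order for the others: task-4, task-1, task-3, task-7, task-6.
Verifying each step:
  run task-4 (it waits on nothing); releases L5 and L20
  run task-1 (it waits on nothing); releases L18 and L6
  run task-3 (it waits on nothing); releases L13 and L14
  task-7 waits on L18 — all released -> runs and releases L12 and L17
  run task-6 (it waits on nothing); releases L8 and L3
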